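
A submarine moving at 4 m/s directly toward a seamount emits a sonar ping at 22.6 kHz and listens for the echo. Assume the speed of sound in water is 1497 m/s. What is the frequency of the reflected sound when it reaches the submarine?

The seamount receives the sound from a moving source: f₁ = f₀ · v/(v − v_e) = 22.6 × 1497/1493 ≈ 22.7 kHz.
On the return leg the submarine is a moving observer: f₂ = f₁ · (v + v_e)/v = 22.7 × 1501/1497 ≈ 22.7 kHz.

22.7 kHz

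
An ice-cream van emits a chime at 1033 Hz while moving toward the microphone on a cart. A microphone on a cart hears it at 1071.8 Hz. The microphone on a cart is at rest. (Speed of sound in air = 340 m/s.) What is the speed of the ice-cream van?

f' = f · v/(v − v_s) ⇒ v_s = v · |1 − f/f'|.
v_s = 340 × |1 − 1033/1071.8| = 340 × 0.0362 ≈ 12.3 m/s.

12.3 m/s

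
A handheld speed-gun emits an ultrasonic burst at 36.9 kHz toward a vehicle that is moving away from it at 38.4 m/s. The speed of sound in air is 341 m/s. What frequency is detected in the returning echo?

The vehicle first receives the wave as a moving observer: f₁ = f₀ · (v − u)/v = 36.9 × (341 − 38.4)/341 ≈ 32.7 kHz.
The reflection then acts as a moving source: f₂ = f₁ · v/(v + u) ≈ 29.4 kHz.
Equivalently f₂ = f₀ · (v − u)/(v + u).

29.4 kHz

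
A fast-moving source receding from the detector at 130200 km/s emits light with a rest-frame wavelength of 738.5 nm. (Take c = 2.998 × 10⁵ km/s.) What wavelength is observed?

β = v/c = 130200/299800 = 0.4343.
Relativistic Doppler for wavelength: λ' = λ₀ · √((1 + β)/(1 − β)).
λ' = 738.5 × √(1.4343/0.5657) = 738.5 × 1.59229 ≈ 1175.9 nm.

1175.9 nm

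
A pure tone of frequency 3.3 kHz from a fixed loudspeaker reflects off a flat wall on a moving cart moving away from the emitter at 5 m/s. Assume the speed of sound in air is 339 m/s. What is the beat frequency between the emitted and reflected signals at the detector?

96 Hz

At the flat wall on a moving cart (a moving observer), f₁ = f₀ · (v − u)/v = 3.3 × 334/339 ≈ 3.2513 kHz.
The reflection then acts as a moving source: f₂ = f₁ · v/(v + u) ≈ 3.2041 kHz.
Beat frequency (with f₀ = 3300 Hz): |f₂ − f₀| = 2u·f₀/(v + u) = 2 × 5 × 3300/344 ≈ 96 Hz.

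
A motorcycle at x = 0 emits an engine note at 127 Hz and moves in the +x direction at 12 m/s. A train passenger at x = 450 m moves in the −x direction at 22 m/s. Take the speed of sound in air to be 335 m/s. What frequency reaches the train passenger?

140 Hz

The observer lies on the +x side, so the source is heading toward the observer and the observer is heading toward the source.
General Doppler shift: f' = f · (v + v_o)/(v − v_s).
f' = 127 × (335 + 22)/(335 − 12) = 127 × 357/323 ≈ 140 Hz.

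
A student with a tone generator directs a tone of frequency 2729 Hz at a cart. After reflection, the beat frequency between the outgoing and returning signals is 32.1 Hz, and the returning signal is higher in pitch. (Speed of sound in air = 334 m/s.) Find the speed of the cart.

1.95 m/s

Double Doppler shift off a moving reflector: f₂ = f₀ · (v + u)/(v − u) (u > 0 toward emitter).
Returning signal is higher, so f₂ = f₀ + Δf = 2729 + 32.1 = 2761.1 Hz.
Rearranging, u = v · (f₂ − f₀)/(f₂ + f₀) = 334 × 32.1/5490.1 ≈ 1.95 m/s.
So the cart is moving at 1.95 m/s toward the emitter.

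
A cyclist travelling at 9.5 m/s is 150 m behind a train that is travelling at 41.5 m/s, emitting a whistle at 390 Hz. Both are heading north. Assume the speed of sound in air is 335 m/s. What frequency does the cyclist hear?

The cyclist is behind, so the train is moving away from it while the cyclist is moving toward the train.
Both move, so f' = f · (v + v_o)/(v + v_s).
f' = 390 × (335 + 9.5)/(335 + 41.5) = 390 × 344.5/376.5 ≈ 357 Hz.

357 Hz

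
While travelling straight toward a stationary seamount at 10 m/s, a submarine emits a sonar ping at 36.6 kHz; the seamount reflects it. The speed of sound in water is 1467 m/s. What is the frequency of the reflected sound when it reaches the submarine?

37.1 kHz

The seamount receives the sound from a moving source: f₁ = f₀ · v/(v − v_e) = 36.6 × 1467/1457 ≈ 36.9 kHz.
On the return leg the submarine is a moving observer: f₂ = f₁ · (v + v_e)/v = 36.9 × 1477/1467 ≈ 37.1 kHz.
Equivalently f₂ = f₀ · (v + v_e)/(v − v_e).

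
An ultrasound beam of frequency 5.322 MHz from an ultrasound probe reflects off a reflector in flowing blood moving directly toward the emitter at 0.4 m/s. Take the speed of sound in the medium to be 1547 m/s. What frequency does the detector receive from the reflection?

At the reflector in flowing blood (a moving observer), f₁ = f₀ · (v + u)/v = 5.322 × 1547.4/1547 ≈ 5.323 MHz.
On reflection it acts as a source moving toward the stationary detector: f₂ = f₁ · v/(v − u) = 5.323 × 1547/1546.6 ≈ 5.325 MHz.
Equivalently f₂ = f₀ · (v + u)/(v − u).

5.325 MHz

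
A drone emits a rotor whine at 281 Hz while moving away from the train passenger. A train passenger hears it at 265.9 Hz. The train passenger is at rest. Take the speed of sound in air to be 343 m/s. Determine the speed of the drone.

f' = f · v/(v + v_s) ⇒ v_s = v · |1 − f/f'|.
v_s = 343 × |1 − 281/265.9| = 343 × 0.05679 ≈ 19.5 m/s.

19.5 m/s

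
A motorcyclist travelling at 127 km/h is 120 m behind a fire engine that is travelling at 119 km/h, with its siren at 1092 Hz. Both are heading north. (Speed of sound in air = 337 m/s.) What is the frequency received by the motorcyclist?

1099 Hz

119 km/h = 33.06 m/s; 127 km/h = 35.28 m/s.
The motorcyclist is behind, so the fire engine is moving away from it while the motorcyclist is moving toward the fire engine.
With source receding and observer approaching, f' = f · (v + v_o)/(v + v_s).
f' = 1092 × (337 + 35.28)/(337 + 33.06) = 1092 × 372.28/370.06 ≈ 1099 Hz.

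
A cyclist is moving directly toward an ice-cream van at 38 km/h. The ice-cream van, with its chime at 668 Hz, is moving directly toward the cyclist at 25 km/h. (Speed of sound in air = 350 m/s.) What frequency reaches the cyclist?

25 km/h = 6.944 m/s; 38 km/h = 10.56 m/s.
With source approaching and observer approaching, f' = f · (v + v_o)/(v − v_s).
f' = 668 × (350 + 10.56)/(350 − 6.944) = 668 × 360.56/343.06 ≈ 702 Hz.

702 Hz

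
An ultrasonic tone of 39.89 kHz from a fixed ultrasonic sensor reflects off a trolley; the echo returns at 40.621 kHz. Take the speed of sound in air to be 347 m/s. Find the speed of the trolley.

3.2 m/s

Double Doppler shift off a moving reflector: f₂ = f₀ · (v + u)/(v − u) (u > 0 toward emitter).
Rearranging, u = v · (f₂ − f₀)/(f₂ + f₀) = 347 × 0.731/80.511 ≈ 3.2 m/s.
So the trolley is moving at 3.2 m/s toward the emitter.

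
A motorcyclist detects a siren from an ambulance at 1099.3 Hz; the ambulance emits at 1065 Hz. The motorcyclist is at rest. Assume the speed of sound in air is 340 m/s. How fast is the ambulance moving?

10.6 m/s

f' > f, so the ambulance is approaching.
f' = f · v/(v − v_s) ⇒ v_s = v · |1 − f/f'|.
v_s = 340 × |1 − 1065/1099.3| = 340 × 0.0312 ≈ 10.6 m/s.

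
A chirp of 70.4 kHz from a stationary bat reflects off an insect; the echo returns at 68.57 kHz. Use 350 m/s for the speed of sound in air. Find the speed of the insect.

Double Doppler shift off a moving reflector: f₂ = f₀ · (v + u)/(v − u) (u > 0 toward emitter).
Rearranging, u = v · (f₂ − f₀)/(f₂ + f₀) = 350 × -1.83/138.97 ≈ -4.6 m/s.
So the insect is moving at 4.6 m/s away from the emitter.

4.6 m/s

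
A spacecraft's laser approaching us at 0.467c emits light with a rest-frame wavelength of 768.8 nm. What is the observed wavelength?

463.4 nm

Relativistic Doppler for wavelength: λ' = λ₀ · √((1 − β)/(1 + β)).
λ' = 768.8 × √(0.5330/1.4670) = 768.8 × 0.60277 ≈ 463.4 nm.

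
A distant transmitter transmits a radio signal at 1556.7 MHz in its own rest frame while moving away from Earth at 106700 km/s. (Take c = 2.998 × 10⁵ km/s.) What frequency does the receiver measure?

1072.9 MHz

β = v/c = 106700/299800 = 0.3559.
Relativistic Doppler for frequency: f' = f₀ · √((1 − β)/(1 + β)).
f' = 1556.7 × √(0.6441/1.3559) = 1556.7 × 0.68922 ≈ 1072.9 MHz.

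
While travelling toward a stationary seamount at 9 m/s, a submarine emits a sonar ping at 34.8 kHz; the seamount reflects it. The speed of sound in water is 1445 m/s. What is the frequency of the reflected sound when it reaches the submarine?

The seamount receives the sound from a moving source: f₁ = f₀ · v/(v − v_e) = 34.8 × 1445/1436 ≈ 35.0 kHz.
On the return leg the submarine is a moving observer: f₂ = f₁ · (v + v_e)/v = 35.0 × 1454/1445 ≈ 35.2 kHz.

35.2 kHz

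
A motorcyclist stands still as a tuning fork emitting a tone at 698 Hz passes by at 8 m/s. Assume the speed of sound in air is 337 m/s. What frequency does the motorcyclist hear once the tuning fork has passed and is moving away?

Receding: f₂ = f · v/(v + v_s) = 698 × 337/345 ≈ 682 Hz.

682 Hz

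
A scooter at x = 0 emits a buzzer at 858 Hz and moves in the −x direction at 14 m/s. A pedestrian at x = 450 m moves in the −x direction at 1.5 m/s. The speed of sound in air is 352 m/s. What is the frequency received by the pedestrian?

The observer lies on the +x side, so the source is heading away from the observer and the observer is heading toward the source.
General Doppler shift: f' = f · (v + v_o)/(v + v_s).
f' = 858 × (352 + 1.5)/(352 + 14) = 858 × 353.5/366 ≈ 829 Hz.

829 Hz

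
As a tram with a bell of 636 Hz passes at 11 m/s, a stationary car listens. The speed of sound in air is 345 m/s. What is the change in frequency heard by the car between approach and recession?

40.6 Hz

Approaching: f₁ = f · v/(v − v_s) = 636 × 345/334 ≈ 656.9 Hz.
Receding: f₂ = f · v/(v + v_s) = 636 × 345/356 ≈ 616.3 Hz.
Drop: f₁ − f₂ = 2f·v·v_s/(v² − v_s²) = 2 × 636 × 345 × 11/(345² − 11²) ≈ 40.6 Hz.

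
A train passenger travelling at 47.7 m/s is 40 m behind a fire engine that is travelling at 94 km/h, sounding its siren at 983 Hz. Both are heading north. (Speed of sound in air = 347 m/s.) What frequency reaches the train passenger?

1040 Hz

94 km/h = 26.11 m/s.
The train passenger is behind, so the fire engine is moving away from it while the train passenger is moving toward the fire engine.
With source receding and observer approaching, f' = f · (v + v_o)/(v + v_s).
f' = 983 × (347 + 47.7)/(347 + 26.11) = 983 × 394.7/373.11 ≈ 1040 Hz.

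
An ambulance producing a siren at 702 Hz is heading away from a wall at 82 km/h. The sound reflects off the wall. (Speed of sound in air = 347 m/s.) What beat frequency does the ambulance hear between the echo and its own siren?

82 km/h = 22.78 m/s.
The wall receives the sound from a moving source: f₁ = f₀ · v/(v + v_e) = 702 × 347/369.78 ≈ 658.8 Hz.
On the return leg the ambulance is a moving observer: f₂ = f₁ · (v − v_e)/v = 658.8 × 324.22/347 ≈ 615.5 Hz.
Equivalently f₂ = f₀ · (v − v_e)/(v + v_e).
Beat against the emitted tone: |f₂ − f₀| = 2v_e·f₀/(v + v_e) = 2 × 22.78 × 702/369.78 ≈ 86 Hz.

86 Hz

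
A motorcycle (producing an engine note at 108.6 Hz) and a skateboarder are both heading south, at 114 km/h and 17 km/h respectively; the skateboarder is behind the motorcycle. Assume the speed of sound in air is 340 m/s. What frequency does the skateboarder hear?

101 Hz

114 km/h = 31.67 m/s; 17 km/h = 4.722 m/s.
The skateboarder is behind, so the motorcycle is moving away from it while the skateboarder is moving toward the motorcycle.
With source receding and observer approaching, f' = f · (v + v_o)/(v + v_s).
f' = 108.6 × (340 + 4.722)/(340 + 31.67) = 108.6 × 344.72/371.67 ≈ 101 Hz.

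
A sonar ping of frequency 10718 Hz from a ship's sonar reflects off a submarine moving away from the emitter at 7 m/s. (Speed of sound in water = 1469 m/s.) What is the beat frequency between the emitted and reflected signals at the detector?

102 Hz

The submarine first receives the wave as a moving observer: f₁ = f₀ · (v − u)/v = 10718 × (1469 − 7)/1469 ≈ 10666.9 Hz.
The reflection then acts as a moving source: f₂ = f₁ · v/(v + u) ≈ 10616.3 Hz.
Beat frequency: |f₂ − f₀| = 2u·f₀/(v + u) = 2 × 7 × 10718/1476 ≈ 102 Hz.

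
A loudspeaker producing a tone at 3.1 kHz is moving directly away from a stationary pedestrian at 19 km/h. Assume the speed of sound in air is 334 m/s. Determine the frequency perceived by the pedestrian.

3.05 kHz

19 km/h = 5.278 m/s.
With the source moving away from a stationary observer, f' = f · v/(v + v_s).
f' = 3.1 × 334/(334 + 5.278) = 3.1 × 334/339.3 ≈ 3.05 kHz.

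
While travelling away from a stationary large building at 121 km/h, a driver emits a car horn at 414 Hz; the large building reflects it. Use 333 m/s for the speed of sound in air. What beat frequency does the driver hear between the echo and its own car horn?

121 km/h = 33.61 m/s.
The large building receives the sound from a moving source: f₁ = f₀ · v/(v + v_e) = 414 × 333/366.61 ≈ 376.0 Hz.
On the return leg the driver is a moving observer: f₂ = f₁ · (v − v_e)/v = 376.0 × 299.39/333 ≈ 338.1 Hz.
Equivalently f₂ = f₀ · (v − v_e)/(v + v_e).
Beat against the emitted tone: |f₂ − f₀| = 2v_e·f₀/(v + v_e) = 2 × 33.61 × 414/366.61 ≈ 76 Hz.

76 Hz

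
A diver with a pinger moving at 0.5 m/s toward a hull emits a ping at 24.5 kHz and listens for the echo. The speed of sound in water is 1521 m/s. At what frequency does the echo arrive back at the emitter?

The hull receives the sound from a moving source: f₁ = f₀ · v/(v − v_e) = 24.5 × 1521/1520.5 ≈ 24.5 kHz.
On the return leg the diver with a pinger is a moving observer: f₂ = f₁ · (v + v_e)/v = 24.5 × 1521.5/1521 ≈ 24.5 kHz.

24.5 kHz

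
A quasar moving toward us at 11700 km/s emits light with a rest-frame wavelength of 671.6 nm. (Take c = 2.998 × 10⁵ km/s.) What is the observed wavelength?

645.9 nm

β = v/c = 11700/299800 = 0.0390.
Relativistic Doppler for wavelength: λ' = λ₀ · √((1 − β)/(1 + β)).
λ' = 671.6 × √(0.9610/1.0390) = 671.6 × 0.96171 ≈ 645.9 nm.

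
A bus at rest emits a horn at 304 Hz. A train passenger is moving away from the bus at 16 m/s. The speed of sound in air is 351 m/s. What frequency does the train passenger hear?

Moving observer, stationary source: f' = f · (v − v_o)/v.
f' = 304 × (351 − 16)/351 = 304 × 335/351 ≈ 290 Hz.

290 Hz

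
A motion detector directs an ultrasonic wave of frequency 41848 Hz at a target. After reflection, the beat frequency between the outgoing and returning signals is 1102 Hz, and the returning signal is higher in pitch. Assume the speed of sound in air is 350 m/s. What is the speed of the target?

Double Doppler shift off a moving reflector: f₂ = f₀ · (v + u)/(v − u) (u > 0 toward emitter).
Returning signal is higher, so f₂ = f₀ + Δf = 41848 + 1102 = 42950 Hz.
Rearranging, u = v · (f₂ − f₀)/(f₂ + f₀) = 350 × 1102/84798 ≈ 4.5 m/s.
So the target is moving at 4.5 m/s toward the emitter.

4.5 m/s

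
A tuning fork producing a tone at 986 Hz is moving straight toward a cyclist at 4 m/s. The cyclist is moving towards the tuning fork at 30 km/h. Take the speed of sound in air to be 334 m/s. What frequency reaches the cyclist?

30 km/h = 8.333 m/s.
General Doppler shift: f' = f · (v + v_o)/(v − v_s).
f' = 986 × (334 + 8.333)/(334 − 4) = 986 × 342.33/330 ≈ 1023 Hz.

1023 Hz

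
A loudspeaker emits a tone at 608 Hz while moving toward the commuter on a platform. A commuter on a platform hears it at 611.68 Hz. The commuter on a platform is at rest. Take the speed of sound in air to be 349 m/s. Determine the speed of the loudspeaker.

2.10 m/s

f' = f · v/(v − v_s) ⇒ v_s = v · |1 − f/f'|.
v_s = 349 × |1 − 608/611.68| = 349 × 0.006016 ≈ 2.10 m/s.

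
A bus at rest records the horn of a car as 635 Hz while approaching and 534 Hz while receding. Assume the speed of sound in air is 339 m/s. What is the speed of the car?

f₁/f₂ = (v + v_s)/(v − v_s), so v_s = v · (f₁ − f₂)/(f₁ + f₂).
v_s = 339 × (635 − 534)/(635 + 534) = 339 × 101/1169 ≈ 29 m/s.

29 m/s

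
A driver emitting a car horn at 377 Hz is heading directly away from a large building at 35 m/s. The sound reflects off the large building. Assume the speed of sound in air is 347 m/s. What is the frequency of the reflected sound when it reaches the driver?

308 Hz

The large building receives the sound from a moving source: f₁ = f₀ · v/(v + v_e) = 377 × 347/382 ≈ 342 Hz.
On the return leg the driver is a moving observer: f₂ = f₁ · (v − v_e)/v = 342 × 312/347 ≈ 308 Hz.
Equivalently f₂ = f₀ · (v − v_e)/(v + v_e).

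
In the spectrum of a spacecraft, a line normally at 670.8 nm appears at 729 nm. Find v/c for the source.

0.083

λ'/λ₀ = 1.0868 > 1 (redshift), so the source is receding.
λ'/λ₀ = √((1 + β)/(1 − β)) for a receding source ⇒ β = (r² − 1)/(r² + 1) with r = λ'/λ₀.
β = (1.1811 − 1)/(1.1811 + 1) ≈ 0.083.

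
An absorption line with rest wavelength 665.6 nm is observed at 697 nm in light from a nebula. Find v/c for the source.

0.046c

λ'/λ₀ = 1.0472 > 1 (redshift), so the source is receding.
λ'/λ₀ = √((1 + β)/(1 − β)) for a receding source ⇒ β = (r² − 1)/(r² + 1) with r = λ'/λ₀.
β = (1.0966 − 1)/(1.0966 + 1) ≈ 0.046.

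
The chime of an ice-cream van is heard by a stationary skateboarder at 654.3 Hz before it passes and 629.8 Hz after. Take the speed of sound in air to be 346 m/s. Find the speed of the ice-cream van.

f₁/f₂ = (v + v_s)/(v − v_s), so v_s = v · (f₁ − f₂)/(f₁ + f₂).
v_s = 346 × (654.3 − 629.8)/(654.3 + 629.8) = 346 × 24.5/1284.1 ≈ 6.6 m/s.

6.6 m/s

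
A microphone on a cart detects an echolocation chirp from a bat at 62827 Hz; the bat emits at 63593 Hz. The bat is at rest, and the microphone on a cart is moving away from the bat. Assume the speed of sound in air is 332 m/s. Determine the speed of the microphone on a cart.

f' = f · (v − v_o)/v ⇒ v_o = v · |f'/f − 1|.
v_o = 332 × |62827/63593 − 1| = 332 × 0.01205 ≈ 4.0 m/s.

4.0 m/s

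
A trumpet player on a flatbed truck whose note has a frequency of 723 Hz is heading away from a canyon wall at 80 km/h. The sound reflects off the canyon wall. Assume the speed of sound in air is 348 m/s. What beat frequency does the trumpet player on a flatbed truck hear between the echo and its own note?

80 km/h = 22.22 m/s.
The canyon wall receives the sound from a moving source: f₁ = f₀ · v/(v + v_e) = 723 × 348/370.22 ≈ 679.6 Hz.
On the return leg the trumpet player on a flatbed truck is a moving observer: f₂ = f₁ · (v − v_e)/v = 679.6 × 325.78/348 ≈ 636.2 Hz.
Beat against the emitted tone: |f₂ − f₀| = 2v_e·f₀/(v + v_e) = 2 × 22.22 × 723/370.22 ≈ 87 Hz.

87 Hz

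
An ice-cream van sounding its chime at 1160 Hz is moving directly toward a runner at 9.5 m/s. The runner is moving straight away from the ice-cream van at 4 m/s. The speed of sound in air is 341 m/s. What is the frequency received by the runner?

With source approaching and observer receding, f' = f · (v − v_o)/(v − v_s).
f' = 1160 × (341 − 4)/(341 − 9.5) = 1160 × 337/331.5 ≈ 1179 Hz.

1179 Hz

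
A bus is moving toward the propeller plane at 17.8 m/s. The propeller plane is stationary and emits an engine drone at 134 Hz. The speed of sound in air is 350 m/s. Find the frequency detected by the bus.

Only the observer moves, toward the source, so f' = f · (v + v_o)/v.
f' = 134 × (350 + 17.8)/350 = 134 × 367.8/350 ≈ 141 Hz.

141 Hz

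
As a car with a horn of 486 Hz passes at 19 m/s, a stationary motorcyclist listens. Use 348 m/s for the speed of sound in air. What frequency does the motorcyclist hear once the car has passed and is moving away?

Receding: f₂ = f · v/(v + v_s) = 486 × 348/367 ≈ 461 Hz.

461 Hz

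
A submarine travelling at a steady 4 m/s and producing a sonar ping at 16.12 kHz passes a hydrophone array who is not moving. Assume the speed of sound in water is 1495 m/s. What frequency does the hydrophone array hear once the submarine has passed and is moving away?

16.08 kHz

Receding: f₂ = f · v/(v + v_s) = 16.12 × 1495/1499 ≈ 16.08 kHz.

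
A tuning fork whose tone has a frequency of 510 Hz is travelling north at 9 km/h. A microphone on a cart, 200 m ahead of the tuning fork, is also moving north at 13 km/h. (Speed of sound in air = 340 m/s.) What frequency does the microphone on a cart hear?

9 km/h = 2.5 m/s; 13 km/h = 3.611 m/s.
The microphone on a cart is ahead, so the tuning fork is moving toward it while the microphone on a cart is moving away from the tuning fork.
Both move, so f' = f · (v − v_o)/(v − v_s).
f' = 510 × (340 − 3.611)/(340 − 2.5) = 510 × 336.39/337.5 ≈ 508 Hz.

508 Hz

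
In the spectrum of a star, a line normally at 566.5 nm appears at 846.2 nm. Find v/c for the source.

0.381

λ'/λ₀ = 1.4937 > 1 (redshift), so the source is receding.
λ'/λ₀ = √((1 + β)/(1 − β)) for a receding source ⇒ β = (r² − 1)/(r² + 1) with r = λ'/λ₀.
β = (2.2312 − 1)/(2.2312 + 1) ≈ 0.381.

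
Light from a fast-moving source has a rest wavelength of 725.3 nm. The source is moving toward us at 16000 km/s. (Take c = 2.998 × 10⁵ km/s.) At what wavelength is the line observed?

687.6 nm

β = v/c = 16000/299800 = 0.0534.
Relativistic Doppler for wavelength: λ' = λ₀ · √((1 − β)/(1 + β)).
λ' = 725.3 × √(0.9466/1.0534) = 725.3 × 0.94798 ≈ 687.6 nm.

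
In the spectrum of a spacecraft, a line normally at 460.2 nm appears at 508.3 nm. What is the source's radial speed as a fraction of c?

λ'/λ₀ = 1.1045 > 1 (redshift), so the source is receding.
λ'/λ₀ = √((1 + β)/(1 − β)) for a receding source ⇒ β = (r² − 1)/(r² + 1) with r = λ'/λ₀.
β = (1.2200 − 1)/(1.2200 + 1) ≈ 0.099.

0.099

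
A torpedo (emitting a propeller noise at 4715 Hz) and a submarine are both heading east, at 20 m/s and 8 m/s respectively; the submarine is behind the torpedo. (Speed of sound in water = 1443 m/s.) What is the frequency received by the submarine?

The submarine is behind, so the torpedo is moving away from it while the submarine is moving toward the torpedo.
Both move, so f' = f · (v + v_o)/(v + v_s).
f' = 4715 × (1443 + 8)/(1443 + 20) = 4715 × 1451/1463 ≈ 4676 Hz.

4676 Hz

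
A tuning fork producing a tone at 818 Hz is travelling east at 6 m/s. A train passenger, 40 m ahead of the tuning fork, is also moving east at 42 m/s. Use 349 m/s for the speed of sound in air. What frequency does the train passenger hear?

732 Hz

The train passenger is ahead, so the tuning fork is moving toward it while the train passenger is moving away from the tuning fork.
General Doppler shift: f' = f · (v − v_o)/(v − v_s).
f' = 818 × (349 − 42)/(349 − 6) = 818 × 307/343 ≈ 732 Hz.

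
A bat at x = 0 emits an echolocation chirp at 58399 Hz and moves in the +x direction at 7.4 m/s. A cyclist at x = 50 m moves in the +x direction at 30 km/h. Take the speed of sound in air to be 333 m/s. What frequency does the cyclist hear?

58232 Hz

30 km/h = 8.333 m/s.
The observer lies on the +x side, so the source is heading toward the observer and the observer is heading away from the source.
With source approaching and observer receding, f' = f · (v − v_o)/(v − v_s).
f' = 58399 × (333 − 8.333)/(333 − 7.4) = 58399 × 324.67/325.6 ≈ 58232 Hz.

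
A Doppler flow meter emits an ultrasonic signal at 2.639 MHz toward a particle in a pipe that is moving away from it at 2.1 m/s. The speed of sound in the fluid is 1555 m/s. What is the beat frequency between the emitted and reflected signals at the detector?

7118 Hz

At the particle in a pipe (a moving observer), f₁ = f₀ · (v − u)/v = 2.639 × 1552.9/1555 ≈ 2.63544 MHz.
On reflection it acts as a source moving away from the stationary detector: f₂ = f₁ · v/(v + u) = 2.63544 × 1555/1557.1 ≈ 2.63188 MHz.
Beat frequency (with f₀ = 2639000 Hz): |f₂ − f₀| = 2u·f₀/(v + u) = 2 × 2.1 × 2639000/1557.1 ≈ 7118 Hz.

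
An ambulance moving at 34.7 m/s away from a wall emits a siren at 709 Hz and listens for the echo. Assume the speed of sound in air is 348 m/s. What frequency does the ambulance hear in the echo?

580 Hz

The wall receives the sound from a moving source: f₁ = f₀ · v/(v + v_e) = 709 × 348/382.7 ≈ 645 Hz.
On the return leg the ambulance is a moving observer: f₂ = f₁ · (v − v_e)/v = 645 × 313.3/348 ≈ 580 Hz.
Equivalently f₂ = f₀ · (v − v_e)/(v + v_e).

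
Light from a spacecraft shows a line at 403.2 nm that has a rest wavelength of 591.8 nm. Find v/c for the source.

λ'/λ₀ = 0.6813 < 1 (blueshift), so the source is approaching.
λ'/λ₀ = √((1 − β)/(1 + β)) for an approaching source ⇒ β = (1 − r²)/(1 + r²) with r = λ'/λ₀.
β = (1 − 0.4642)/(1 + 0.4642) ≈ 0.366.

0.366c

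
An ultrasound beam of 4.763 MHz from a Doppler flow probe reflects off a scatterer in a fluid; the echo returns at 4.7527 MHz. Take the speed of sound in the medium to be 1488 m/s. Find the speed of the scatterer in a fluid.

1.61 m/s

Double Doppler shift off a moving reflector: f₂ = f₀ · (v + u)/(v − u) (u > 0 toward emitter).
Rearranging, u = v · (f₂ − f₀)/(f₂ + f₀) = 1488 × -0.0103/9.5157 ≈ -1.61 m/s.
So the scatterer in a fluid is moving at 1.61 m/s away from the emitter.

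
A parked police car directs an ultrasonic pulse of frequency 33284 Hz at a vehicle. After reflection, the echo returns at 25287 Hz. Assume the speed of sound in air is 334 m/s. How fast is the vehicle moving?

Double Doppler shift off a moving reflector: f₂ = f₀ · (v + u)/(v − u) (u > 0 toward emitter).
Rearranging, u = v · (f₂ − f₀)/(f₂ + f₀) = 334 × -7997/58571 ≈ -46 m/s.
So the vehicle is moving at 46 m/s away from the emitter.

46 m/s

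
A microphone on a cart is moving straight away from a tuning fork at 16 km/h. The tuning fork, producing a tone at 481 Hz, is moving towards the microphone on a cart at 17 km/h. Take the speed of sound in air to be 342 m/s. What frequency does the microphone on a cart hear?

481 Hz

17 km/h = 4.722 m/s; 16 km/h = 4.444 m/s.
With source approaching and observer receding, f' = f · (v − v_o)/(v − v_s).
f' = 481 × (342 − 4.444)/(342 − 4.722) = 481 × 337.56/337.28 ≈ 481 Hz.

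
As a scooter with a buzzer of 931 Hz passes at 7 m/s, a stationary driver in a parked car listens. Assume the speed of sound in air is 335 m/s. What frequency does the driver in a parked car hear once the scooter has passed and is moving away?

912 Hz

Receding: f₂ = f · v/(v + v_s) = 931 × 335/342 ≈ 912 Hz.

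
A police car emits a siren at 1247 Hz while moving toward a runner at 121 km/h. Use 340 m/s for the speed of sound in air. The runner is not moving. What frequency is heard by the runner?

121 km/h = 33.61 m/s.
Only the source moves, toward the listener, so f' = f · v/(v − v_s).
f' = 1247 × 340/(340 − 33.61) = 1247 × 340/306.4 ≈ 1384 Hz.

1384 Hz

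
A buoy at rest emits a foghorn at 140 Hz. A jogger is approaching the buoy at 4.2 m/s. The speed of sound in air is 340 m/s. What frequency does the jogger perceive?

142 Hz

Only the observer moves, toward the source, so f' = f · (v + v_o)/v.
f' = 140 × (340 + 4.2)/340 = 140 × 344.2/340 ≈ 142 Hz.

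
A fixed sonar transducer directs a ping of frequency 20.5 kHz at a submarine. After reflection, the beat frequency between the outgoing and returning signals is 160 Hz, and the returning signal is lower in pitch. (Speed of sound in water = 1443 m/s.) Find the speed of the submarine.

Double Doppler shift off a moving reflector: f₂ = f₀ · (v + u)/(v − u) (u > 0 toward emitter).
Returning signal is lower, so f₂ = f₀ − Δf = 20500 − 160 = 20340 Hz.
Rearranging, u = v · (f₂ − f₀)/(f₂ + f₀) = 1443 × -160/40840 ≈ -5.7 m/s.
So the submarine is moving at 5.7 m/s away from the emitter.

5.7 m/s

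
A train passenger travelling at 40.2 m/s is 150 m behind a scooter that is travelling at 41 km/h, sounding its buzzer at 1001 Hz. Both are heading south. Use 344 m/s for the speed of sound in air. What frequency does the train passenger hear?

1082 Hz

41 km/h = 11.39 m/s.
The train passenger is behind, so the scooter is moving away from it while the train passenger is moving toward the scooter.
Both move, so f' = f · (v + v_o)/(v + v_s).
f' = 1001 × (344 + 40.2)/(344 + 11.39) = 1001 × 384.2/355.39 ≈ 1082 Hz.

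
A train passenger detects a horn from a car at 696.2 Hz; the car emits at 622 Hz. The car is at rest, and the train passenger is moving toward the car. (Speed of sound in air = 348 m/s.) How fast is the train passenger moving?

f' = f · (v + v_o)/v ⇒ v_o = v · |f'/f − 1|.
v_o = 348 × |696.2/622 − 1| = 348 × 0.1193 ≈ 42 m/s.

42 m/s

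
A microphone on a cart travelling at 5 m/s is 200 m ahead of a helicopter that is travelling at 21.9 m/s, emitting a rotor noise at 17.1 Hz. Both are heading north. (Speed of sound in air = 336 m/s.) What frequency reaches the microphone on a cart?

The microphone on a cart is ahead, so the helicopter is moving toward it while the microphone on a cart is moving away from the helicopter.
With source approaching and observer receding, f' = f · (v − v_o)/(v − v_s).
f' = 17.1 × (336 − 5)/(336 − 21.9) = 17.1 × 331/314.1 ≈ 18.0 Hz.

18.0 Hz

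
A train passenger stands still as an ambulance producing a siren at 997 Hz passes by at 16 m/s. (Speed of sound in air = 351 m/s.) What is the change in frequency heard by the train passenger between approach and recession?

Approaching: f₁ = f · v/(v − v_s) = 997 × 351/335 ≈ 1044.6 Hz.
Receding: f₂ = f · v/(v + v_s) = 997 × 351/367 ≈ 953.5 Hz.
Drop: f₁ − f₂ = 2f·v·v_s/(v² − v_s²) = 2 × 997 × 351 × 16/(351² − 16²) ≈ 91.1 Hz.

91.1 Hz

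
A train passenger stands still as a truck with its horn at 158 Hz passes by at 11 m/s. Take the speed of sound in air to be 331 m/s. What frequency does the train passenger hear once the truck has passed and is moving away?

153 Hz

Receding: f₂ = f · v/(v + v_s) = 158 × 331/342 ≈ 153 Hz.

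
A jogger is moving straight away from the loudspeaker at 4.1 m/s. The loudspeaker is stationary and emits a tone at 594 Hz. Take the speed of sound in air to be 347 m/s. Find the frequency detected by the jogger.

587 Hz

Moving observer, stationary source: f' = f · (v − v_o)/v.
f' = 594 × (347 − 4.1)/347 = 594 × 342.9/347 ≈ 587 Hz.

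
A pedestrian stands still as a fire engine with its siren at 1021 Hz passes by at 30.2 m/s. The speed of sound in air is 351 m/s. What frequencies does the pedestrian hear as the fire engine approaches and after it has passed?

1117 Hz approaching; 940 Hz receding

Approaching: f₁ = f · v/(v − v_s) = 1021 × 351/320.8 ≈ 1117 Hz.
Receding: f₂ = f · v/(v + v_s) = 1021 × 351/381.2 ≈ 940 Hz.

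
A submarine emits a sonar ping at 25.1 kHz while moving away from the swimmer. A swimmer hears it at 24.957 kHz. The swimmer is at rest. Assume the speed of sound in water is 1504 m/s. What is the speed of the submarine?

f' = f · v/(v + v_s) ⇒ v_s = v · |1 − f/f'|.
v_s = 1504 × |1 − 25.1/24.957| = 1504 × 0.00573 ≈ 8.6 m/s.

8.6 m/s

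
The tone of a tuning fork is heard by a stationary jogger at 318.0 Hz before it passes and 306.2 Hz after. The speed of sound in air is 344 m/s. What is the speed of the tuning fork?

f₁/f₂ = (v + v_s)/(v − v_s), so v_s = v · (f₁ − f₂)/(f₁ + f₂).
v_s = 344 × (318.0 − 306.2)/(318.0 + 306.2) = 344 × 11.8/624.2 ≈ 6.5 m/s.

6.5 m/s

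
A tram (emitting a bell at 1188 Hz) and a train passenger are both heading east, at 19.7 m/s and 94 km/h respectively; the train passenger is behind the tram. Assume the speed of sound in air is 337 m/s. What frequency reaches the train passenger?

1209 Hz

94 km/h = 26.11 m/s.
The train passenger is behind, so the tram is moving away from it while the train passenger is moving toward the tram.
Both move, so f' = f · (v + v_o)/(v + v_s).
f' = 1188 × (337 + 26.11)/(337 + 19.7) = 1188 × 363.11/356.7 ≈ 1209 Hz.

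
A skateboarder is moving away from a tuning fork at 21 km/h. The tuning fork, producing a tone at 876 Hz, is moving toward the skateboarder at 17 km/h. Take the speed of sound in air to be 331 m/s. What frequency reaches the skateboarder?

873 Hz

17 km/h = 4.722 m/s; 21 km/h = 5.833 m/s.
Both move, so f' = f · (v − v_o)/(v − v_s).
f' = 876 × (331 − 5.833)/(331 − 4.722) = 876 × 325.17/326.28 ≈ 873 Hz.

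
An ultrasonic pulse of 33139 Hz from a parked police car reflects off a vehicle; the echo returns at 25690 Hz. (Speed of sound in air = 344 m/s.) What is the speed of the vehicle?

44 m/s

Double Doppler shift off a moving reflector: f₂ = f₀ · (v + u)/(v − u) (u > 0 toward emitter).
Rearranging, u = v · (f₂ − f₀)/(f₂ + f₀) = 344 × -7449/58829 ≈ -44 m/s.
So the vehicle is moving at 44 m/s away from the emitter.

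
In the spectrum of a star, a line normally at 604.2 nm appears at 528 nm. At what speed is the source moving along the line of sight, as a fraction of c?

λ'/λ₀ = 0.8739 < 1 (blueshift), so the source is approaching.
λ'/λ₀ = √((1 − β)/(1 + β)) for an approaching source ⇒ β = (1 − r²)/(1 + r²) with r = λ'/λ₀.
β = (1 − 0.7637)/(1 + 0.7637) ≈ 0.134.

0.134c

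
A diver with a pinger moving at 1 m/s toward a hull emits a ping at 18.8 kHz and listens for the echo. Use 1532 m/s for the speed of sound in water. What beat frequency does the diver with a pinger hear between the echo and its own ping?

The hull receives the sound from a moving source: f₁ = f₀ · v/(v − v_e) = 18.8 × 1532/1531 ≈ 18.8123 kHz.
On the return leg the diver with a pinger is a moving observer: f₂ = f₁ · (v + v_e)/v = 18.8123 × 1533/1532 ≈ 18.8246 kHz.
Beat against the emitted tone (with f₀ = 18800 Hz): |f₂ − f₀| = 2v_e·f₀/(v − v_e) = 2 × 1 × 18800/1531 ≈ 24.6 Hz.

24.6 Hz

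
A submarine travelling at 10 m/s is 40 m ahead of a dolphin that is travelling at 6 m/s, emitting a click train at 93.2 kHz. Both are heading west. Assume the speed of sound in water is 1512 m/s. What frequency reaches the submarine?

93.0 kHz

The submarine is ahead, so the dolphin is moving toward it while the submarine is moving away from the dolphin.
With source approaching and observer receding, f' = f · (v − v_o)/(v − v_s).
f' = 93.2 × (1512 − 10)/(1512 − 6) = 93.2 × 1502/1506 ≈ 93.0 kHz.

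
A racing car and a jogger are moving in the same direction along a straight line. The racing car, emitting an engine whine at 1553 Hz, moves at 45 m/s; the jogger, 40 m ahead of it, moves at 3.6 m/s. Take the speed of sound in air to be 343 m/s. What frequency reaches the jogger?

The jogger is ahead, so the racing car is moving toward it while the jogger is moving away from the racing car.
With source approaching and observer receding, f' = f · (v − v_o)/(v − v_s).
f' = 1553 × (343 − 3.6)/(343 − 45) = 1553 × 339.4/298 ≈ 1769 Hz.

1769 Hz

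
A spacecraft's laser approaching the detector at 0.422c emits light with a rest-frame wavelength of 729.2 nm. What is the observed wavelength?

464.9 nm

Relativistic Doppler for wavelength: λ' = λ₀ · √((1 − β)/(1 + β)).
λ' = 729.2 × √(0.5780/1.4220) = 729.2 × 0.63755 ≈ 464.9 nm.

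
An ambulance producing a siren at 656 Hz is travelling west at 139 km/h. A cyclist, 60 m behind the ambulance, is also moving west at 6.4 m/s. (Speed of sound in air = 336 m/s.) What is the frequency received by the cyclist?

139 km/h = 38.61 m/s.
The cyclist is behind, so the ambulance is moving away from it while the cyclist is moving toward the ambulance.
Both move, so f' = f · (v + v_o)/(v + v_s).
f' = 656 × (336 + 6.4)/(336 + 38.61) = 656 × 342.4/374.61 ≈ 600 Hz.

600 Hz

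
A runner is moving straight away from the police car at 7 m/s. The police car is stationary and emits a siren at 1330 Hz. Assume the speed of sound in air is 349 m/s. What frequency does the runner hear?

1303 Hz

Only the observer moves, away from the source, so f' = f · (v − v_o)/v.
f' = 1330 × (349 − 7)/349 = 1330 × 342/349 ≈ 1303 Hz.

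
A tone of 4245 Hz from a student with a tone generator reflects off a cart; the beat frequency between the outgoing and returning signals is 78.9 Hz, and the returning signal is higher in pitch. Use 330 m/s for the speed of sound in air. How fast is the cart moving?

Double Doppler shift off a moving reflector: f₂ = f₀ · (v + u)/(v − u) (u > 0 toward emitter).
Returning signal is higher, so f₂ = f₀ + Δf = 4245 + 78.9 = 4323.9 Hz.
Rearranging, u = v · (f₂ − f₀)/(f₂ + f₀) = 330 × 78.9/8568.9 ≈ 3.0 m/s.
So the cart is moving at 3.0 m/s toward the emitter.

3.0 m/s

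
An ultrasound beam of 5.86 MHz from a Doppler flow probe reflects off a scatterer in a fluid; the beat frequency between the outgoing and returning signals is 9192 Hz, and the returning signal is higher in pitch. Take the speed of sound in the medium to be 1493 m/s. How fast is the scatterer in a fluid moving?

Double Doppler shift off a moving reflector: f₂ = f₀ · (v + u)/(v − u) (u > 0 toward emitter).
Returning signal is higher, so f₂ = f₀ + Δf = 5860000 + 9192 = 5869192 Hz.
Rearranging, u = v · (f₂ − f₀)/(f₂ + f₀) = 1493 × 9192/11729192 ≈ 1.17 m/s.
So the scatterer in a fluid is moving at 1.17 m/s toward the emitter.

1.17 m/s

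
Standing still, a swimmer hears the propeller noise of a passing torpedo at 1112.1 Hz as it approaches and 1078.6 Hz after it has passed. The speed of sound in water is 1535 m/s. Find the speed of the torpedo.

f₁/f₂ = (v + v_s)/(v − v_s), so v_s = v · (f₁ − f₂)/(f₁ + f₂).
v_s = 1535 × (1112.1 − 1078.6)/(1112.1 + 1078.6) = 1535 × 33.5/2190.7 ≈ 23.5 m/s.

23.5 m/s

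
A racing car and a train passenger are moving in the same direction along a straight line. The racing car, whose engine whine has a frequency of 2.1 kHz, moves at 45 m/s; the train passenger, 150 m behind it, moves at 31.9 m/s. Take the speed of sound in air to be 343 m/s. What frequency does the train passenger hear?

2.03 kHz

The train passenger is behind, so the racing car is moving away from it while the train passenger is moving toward the racing car.
With source receding and observer approaching, f' = f · (v + v_o)/(v + v_s).
f' = 2.1 × (343 + 31.9)/(343 + 45) = 2.1 × 374.9/388 ≈ 2.03 kHz.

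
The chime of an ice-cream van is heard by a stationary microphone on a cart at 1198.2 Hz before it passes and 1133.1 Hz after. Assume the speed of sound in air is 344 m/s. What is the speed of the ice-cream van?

9.6 m/s

f₁/f₂ = (v + v_s)/(v − v_s), so v_s = v · (f₁ − f₂)/(f₁ + f₂).
v_s = 344 × (1198.2 − 1133.1)/(1198.2 + 1133.1) = 344 × 65.1/2331.3 ≈ 9.6 m/s.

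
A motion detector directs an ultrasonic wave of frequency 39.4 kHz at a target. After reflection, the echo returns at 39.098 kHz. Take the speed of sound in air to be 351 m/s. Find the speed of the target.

1.35 m/s

Double Doppler shift off a moving reflector: f₂ = f₀ · (v + u)/(v − u) (u > 0 toward emitter).
Rearranging, u = v · (f₂ − f₀)/(f₂ + f₀) = 351 × -0.302/78.498 ≈ -1.35 m/s.
So the target is moving at 1.35 m/s away from the emitter.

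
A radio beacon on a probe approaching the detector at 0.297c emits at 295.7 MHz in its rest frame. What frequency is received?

401.6 MHz

Relativistic Doppler for frequency: f' = f₀ · √((1 + β)/(1 − β)).
f' = 295.7 × √(1.2970/0.7030) = 295.7 × 1.35829 ≈ 401.6 MHz.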